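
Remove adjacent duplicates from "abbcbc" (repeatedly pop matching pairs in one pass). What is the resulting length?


Input: abbcbc
Stack-based adjacent duplicate removal:
  Read 'a': push. Stack: a
  Read 'b': push. Stack: ab
  Read 'b': matches stack top 'b' => pop. Stack: a
  Read 'c': push. Stack: ac
  Read 'b': push. Stack: acb
  Read 'c': push. Stack: acbc
Final stack: "acbc" (length 4)

4


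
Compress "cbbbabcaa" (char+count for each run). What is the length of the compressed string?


Input: cbbbabcaa
Runs:
  'c' x 1 => "c1"
  'b' x 3 => "b3"
  'a' x 1 => "a1"
  'b' x 1 => "b1"
  'c' x 1 => "c1"
  'a' x 2 => "a2"
Compressed: "c1b3a1b1c1a2"
Compressed length: 12

12


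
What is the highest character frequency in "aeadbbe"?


Input: aeadbbe
Character counts:
  'a': 2
  'b': 2
  'd': 1
  'e': 2
Maximum frequency: 2

2


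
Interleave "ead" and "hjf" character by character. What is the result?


Interleaving "ead" and "hjf":
  Position 0: 'e' from first, 'h' from second => "eh"
  Position 1: 'a' from first, 'j' from second => "aj"
  Position 2: 'd' from first, 'f' from second => "df"
Result: ehajdf

ehajdf


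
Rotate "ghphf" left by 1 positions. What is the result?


Input: "ghphf", rotate left by 1
First 1 characters: "g"
Remaining characters: "hphf"
Concatenate remaining + first: "hphf" + "g" = "hphfg"

hphfg


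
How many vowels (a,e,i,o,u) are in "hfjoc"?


Input: hfjoc
Checking each character:
  'h' at position 0: consonant
  'f' at position 1: consonant
  'j' at position 2: consonant
  'o' at position 3: vowel (running total: 1)
  'c' at position 4: consonant
Total vowels: 1

1


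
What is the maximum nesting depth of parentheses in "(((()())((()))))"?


Input: "(((()())((()))))"
Tracking depth:
  Position 0 '(': depth becomes 1
  Position 1 '(': depth becomes 2
  Position 2 '(': depth becomes 3
  Position 3 '(': depth becomes 4
  Position 4 ')': depth becomes 3
  Position 5 '(': depth becomes 4
  Position 6 ')': depth becomes 3
  Position 7 ')': depth becomes 2
  Position 8 '(': depth becomes 3
  Position 9 '(': depth becomes 4
  Position 10 '(': depth becomes 5
  Position 11 ')': depth becomes 4
  Position 12 ')': depth becomes 3
  Position 13 ')': depth becomes 2
  Position 14 ')': depth becomes 1
  Position 15 ')': depth becomes 0
Maximum depth reached: 5

5


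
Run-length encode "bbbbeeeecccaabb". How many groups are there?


Input: bbbbeeeecccaabb
Scanning for consecutive runs:
  Group 1: 'b' x 4 (positions 0-3)
  Group 2: 'e' x 4 (positions 4-7)
  Group 3: 'c' x 3 (positions 8-10)
  Group 4: 'a' x 2 (positions 11-12)
  Group 5: 'b' x 2 (positions 13-14)
Total groups: 5

5


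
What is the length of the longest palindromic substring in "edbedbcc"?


Input: "edbedbcc"
Checking substrings for palindromes:
  [6:8] "cc" (len 2) => palindrome
Longest palindromic substring: "cc" with length 2

2


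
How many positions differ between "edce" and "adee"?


Comparing "edce" and "adee" position by position:
  Position 0: 'e' vs 'a' => DIFFER
  Position 1: 'd' vs 'd' => same
  Position 2: 'c' vs 'e' => DIFFER
  Position 3: 'e' vs 'e' => same
Positions that differ: 2

2


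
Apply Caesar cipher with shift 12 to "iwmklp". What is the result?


Caesar cipher: shift "iwmklp" by 12
  'i' (pos 8) + 12 = pos 20 = 'u'
  'w' (pos 22) + 12 = pos 8 = 'i'
  'm' (pos 12) + 12 = pos 24 = 'y'
  'k' (pos 10) + 12 = pos 22 = 'w'
  'l' (pos 11) + 12 = pos 23 = 'x'
  'p' (pos 15) + 12 = pos 1 = 'b'
Result: uiywxb

uiywxb


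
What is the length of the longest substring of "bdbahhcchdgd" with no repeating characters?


Input: "bdbahhcchdgd"
Sliding window (track last position of each char):
  Position 0 ('b'): window [0,0] length 1 -- new best
  Position 1 ('d'): window [0,1] length 2 -- new best
  Position 2 ('b'): repeat (last at 0), move window start to 1
  Position 2 ('b'): window [1,2] length 2
  Position 3 ('a'): window [1,3] length 3 -- new best
  Position 4 ('h'): window [1,4] length 4 -- new best
  Position 5 ('h'): repeat (last at 4), move window start to 5
  Position 5 ('h'): window [5,5] length 1
  Position 6 ('c'): window [5,6] length 2
  Position 7 ('c'): repeat (last at 6), move window start to 7
  Position 7 ('c'): window [7,7] length 1
  Position 8 ('h'): window [7,8] length 2
  Position 9 ('d'): window [7,9] length 3
  Position 10 ('g'): window [7,10] length 4
  Position 11 ('d'): repeat (last at 9), move window start to 10
  Position 11 ('d'): window [10,11] length 2
Longest substring with no repeats: "dbah" with length 4

4


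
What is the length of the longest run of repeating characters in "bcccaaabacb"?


Input: "bcccaaabacb"
Scanning for longest run:
  Position 1 ('c'): new char, reset run to 1
  Position 2 ('c'): continues run of 'c', length=2
  Position 3 ('c'): continues run of 'c', length=3
  Position 4 ('a'): new char, reset run to 1
  Position 5 ('a'): continues run of 'a', length=2
  Position 6 ('a'): continues run of 'a', length=3
  Position 7 ('b'): new char, reset run to 1
  Position 8 ('a'): new char, reset run to 1
  Position 9 ('c'): new char, reset run to 1
  Position 10 ('b'): new char, reset run to 1
Longest run: 'c' with length 3

3


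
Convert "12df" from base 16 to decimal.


Input: "12df" in base 16
Positional expansion:
  Digit '1' (value 1) x 16^3 = 4096
  Digit '2' (value 2) x 16^2 = 512
  Digit 'd' (value 13) x 16^1 = 208
  Digit 'f' (value 15) x 16^0 = 15
Sum = 4831

4831


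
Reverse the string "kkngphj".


Input: kkngphj
Reading characters right to left:
  Position 6: 'j'
  Position 5: 'h'
  Position 4: 'p'
  Position 3: 'g'
  Position 2: 'n'
  Position 1: 'k'
  Position 0: 'k'
Reversed: jhpgnkk

jhpgnkk


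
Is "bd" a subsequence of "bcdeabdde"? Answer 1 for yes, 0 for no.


Check if "bd" is a subsequence of "bcdeabdde"
Greedy scan:
  Position 0 ('b'): matches sub[0] = 'b'
  Position 1 ('c'): no match needed
  Position 2 ('d'): matches sub[1] = 'd'
  Position 3 ('e'): no match needed
  Position 4 ('a'): no match needed
  Position 5 ('b'): no match needed
  Position 6 ('d'): no match needed
  Position 7 ('d'): no match needed
  Position 8 ('e'): no match needed
All 2 characters matched => is a subsequence

1


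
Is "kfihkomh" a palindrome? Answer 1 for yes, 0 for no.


Input: kfihkomh
Reversed: hmokhifk
  Compare pos 0 ('k') with pos 7 ('h'): MISMATCH
  Compare pos 1 ('f') with pos 6 ('m'): MISMATCH
  Compare pos 2 ('i') with pos 5 ('o'): MISMATCH
  Compare pos 3 ('h') with pos 4 ('k'): MISMATCH
Result: not a palindrome

0


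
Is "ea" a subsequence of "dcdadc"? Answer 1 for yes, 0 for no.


Check if "ea" is a subsequence of "dcdadc"
Greedy scan:
  Position 0 ('d'): no match needed
  Position 1 ('c'): no match needed
  Position 2 ('d'): no match needed
  Position 3 ('a'): no match needed
  Position 4 ('d'): no match needed
  Position 5 ('c'): no match needed
Only matched 0/2 characters => not a subsequence

0


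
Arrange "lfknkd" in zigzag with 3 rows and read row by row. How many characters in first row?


Zigzag "lfknkd" into 3 rows:
Placing characters:
  'l' => row 0
  'f' => row 1
  'k' => row 2
  'n' => row 1
  'k' => row 0
  'd' => row 1
Rows:
  Row 0: "lk"
  Row 1: "fnd"
  Row 2: "k"
First row length: 2

2


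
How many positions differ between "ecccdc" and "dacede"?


Comparing "ecccdc" and "dacede" position by position:
  Position 0: 'e' vs 'd' => DIFFER
  Position 1: 'c' vs 'a' => DIFFER
  Position 2: 'c' vs 'c' => same
  Position 3: 'c' vs 'e' => DIFFER
  Position 4: 'd' vs 'd' => same
  Position 5: 'c' vs 'e' => DIFFER
Positions that differ: 4

4


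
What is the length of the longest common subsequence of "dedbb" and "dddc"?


LCS of "dedbb" and "dddc"
DP table:
           d    d    d    c
      0    0    0    0    0
  d   0    1    1    1    1
  e   0    1    1    1    1
  d   0    1    2    2    2
  b   0    1    2    2    2
  b   0    1    2    2    2
LCS length = dp[5][4] = 2

2


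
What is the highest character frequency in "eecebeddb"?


Input: eecebeddb
Character counts:
  'b': 2
  'c': 1
  'd': 2
  'e': 4
Maximum frequency: 4

4


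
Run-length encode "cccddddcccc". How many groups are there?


Input: cccddddcccc
Scanning for consecutive runs:
  Group 1: 'c' x 3 (positions 0-2)
  Group 2: 'd' x 4 (positions 3-6)
  Group 3: 'c' x 4 (positions 7-10)
Total groups: 3

3


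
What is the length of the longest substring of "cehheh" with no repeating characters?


Input: "cehheh"
Sliding window (track last position of each char):
  Position 0 ('c'): window [0,0] length 1 -- new best
  Position 1 ('e'): window [0,1] length 2 -- new best
  Position 2 ('h'): window [0,2] length 3 -- new best
  Position 3 ('h'): repeat (last at 2), move window start to 3
  Position 3 ('h'): window [3,3] length 1
  Position 4 ('e'): window [3,4] length 2
  Position 5 ('h'): repeat (last at 3), move window start to 4
  Position 5 ('h'): window [4,5] length 2
Longest substring with no repeats: "ceh" with length 3

3


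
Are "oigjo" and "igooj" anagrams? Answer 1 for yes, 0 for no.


Strings: "oigjo", "igooj"
Sorted first:  gijoo
Sorted second: gijoo
Sorted forms match => anagrams

1


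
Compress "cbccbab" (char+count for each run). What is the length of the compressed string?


Input: cbccbab
Runs:
  'c' x 1 => "c1"
  'b' x 1 => "b1"
  'c' x 2 => "c2"
  'b' x 1 => "b1"
  'a' x 1 => "a1"
  'b' x 1 => "b1"
Compressed: "c1b1c2b1a1b1"
Compressed length: 12

12


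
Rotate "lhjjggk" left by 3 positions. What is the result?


Input: "lhjjggk", rotate left by 3
First 3 characters: "lhj"
Remaining characters: "jggk"
Concatenate remaining + first: "jggk" + "lhj" = "jggklhj"

jggklhj


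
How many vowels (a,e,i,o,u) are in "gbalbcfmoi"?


Input: gbalbcfmoi
Checking each character:
  'g' at position 0: consonant
  'b' at position 1: consonant
  'a' at position 2: vowel (running total: 1)
  'l' at position 3: consonant
  'b' at position 4: consonant
  'c' at position 5: consonant
  'f' at position 6: consonant
  'm' at position 7: consonant
  'o' at position 8: vowel (running total: 2)
  'i' at position 9: vowel (running total: 3)
Total vowels: 3

3


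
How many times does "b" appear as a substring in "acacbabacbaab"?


Searching for "b" in "acacbabacbaab"
Scanning each position:
  Position 0: "a" => no
  Position 1: "c" => no
  Position 2: "a" => no
  Position 3: "c" => no
  Position 4: "b" => MATCH
  Position 5: "a" => no
  Position 6: "b" => MATCH
  Position 7: "a" => no
  Position 8: "c" => no
  Position 9: "b" => MATCH
  Position 10: "a" => no
  Position 11: "a" => no
  Position 12: "b" => MATCH
Total occurrences: 4

4


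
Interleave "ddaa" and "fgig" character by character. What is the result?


Interleaving "ddaa" and "fgig":
  Position 0: 'd' from first, 'f' from second => "df"
  Position 1: 'd' from first, 'g' from second => "dg"
  Position 2: 'a' from first, 'i' from second => "ai"
  Position 3: 'a' from first, 'g' from second => "ag"
Result: dfdgaiag

dfdgaiag


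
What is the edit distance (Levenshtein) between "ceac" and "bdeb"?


Computing edit distance: "ceac" -> "bdeb"
DP table:
           b    d    e    b
      0    1    2    3    4
  c   1    1    2    3    4
  e   2    2    2    2    3
  a   3    3    3    3    3
  c   4    4    4    4    4
Edit distance = dp[4][4] = 4

4


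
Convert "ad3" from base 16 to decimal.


Input: "ad3" in base 16
Positional expansion:
  Digit 'a' (value 10) x 16^2 = 2560
  Digit 'd' (value 13) x 16^1 = 208
  Digit '3' (value 3) x 16^0 = 3
Sum = 2771

2771


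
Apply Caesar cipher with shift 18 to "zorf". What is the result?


Caesar cipher: shift "zorf" by 18
  'z' (pos 25) + 18 = pos 17 = 'r'
  'o' (pos 14) + 18 = pos 6 = 'g'
  'r' (pos 17) + 18 = pos 9 = 'j'
  'f' (pos 5) + 18 = pos 23 = 'x'
Result: rgjx

rgjx


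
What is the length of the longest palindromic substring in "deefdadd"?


Input: "deefdadd"
Checking substrings for palindromes:
  [4:7] "dad" (len 3) => palindrome
  [1:3] "ee" (len 2) => palindrome
  [6:8] "dd" (len 2) => palindrome
Longest palindromic substring: "dad" with length 3

3


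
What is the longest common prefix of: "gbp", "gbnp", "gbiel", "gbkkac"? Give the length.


Words: gbp, gbnp, gbiel, gbkkac
  Position 0: all 'g' => match
  Position 1: all 'b' => match
  Position 2: ('p', 'n', 'i', 'k') => mismatch, stop
LCP = "gb" (length 2)

2


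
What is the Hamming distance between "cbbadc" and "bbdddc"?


Comparing "cbbadc" and "bbdddc" position by position:
  Position 0: 'c' vs 'b' => differ
  Position 1: 'b' vs 'b' => same
  Position 2: 'b' vs 'd' => differ
  Position 3: 'a' vs 'd' => differ
  Position 4: 'd' vs 'd' => same
  Position 5: 'c' vs 'c' => same
Total differences (Hamming distance): 3

3


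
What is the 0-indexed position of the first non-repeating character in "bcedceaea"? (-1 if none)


Input: bcedceaea
Character frequencies:
  'a': 2
  'b': 1
  'c': 2
  'd': 1
  'e': 3
Scanning left to right for freq == 1:
  Position 0 ('b'): unique! => answer = 0

0


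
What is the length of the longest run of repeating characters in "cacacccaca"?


Input: "cacacccaca"
Scanning for longest run:
  Position 1 ('a'): new char, reset run to 1
  Position 2 ('c'): new char, reset run to 1
  Position 3 ('a'): new char, reset run to 1
  Position 4 ('c'): new char, reset run to 1
  Position 5 ('c'): continues run of 'c', length=2
  Position 6 ('c'): continues run of 'c', length=3
  Position 7 ('a'): new char, reset run to 1
  Position 8 ('c'): new char, reset run to 1
  Position 9 ('a'): new char, reset run to 1
Longest run: 'c' with length 3

3


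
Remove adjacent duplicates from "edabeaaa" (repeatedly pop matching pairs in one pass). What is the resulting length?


Input: edabeaaa
Stack-based adjacent duplicate removal:
  Read 'e': push. Stack: e
  Read 'd': push. Stack: ed
  Read 'a': push. Stack: eda
  Read 'b': push. Stack: edab
  Read 'e': push. Stack: edabe
  Read 'a': push. Stack: edabea
  Read 'a': matches stack top 'a' => pop. Stack: edabe
  Read 'a': push. Stack: edabea
Final stack: "edabea" (length 6)

6


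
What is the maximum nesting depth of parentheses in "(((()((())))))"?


Input: "(((()((())))))"
Tracking depth:
  Position 0 '(': depth becomes 1
  Position 1 '(': depth becomes 2
  Position 2 '(': depth becomes 3
  Position 3 '(': depth becomes 4
  Position 4 ')': depth becomes 3
  Position 5 '(': depth becomes 4
  Position 6 '(': depth becomes 5
  Position 7 '(': depth becomes 6
  Position 8 ')': depth becomes 5
  Position 9 ')': depth becomes 4
  Position 10 ')': depth becomes 3
  Position 11 ')': depth becomes 2
  Position 12 ')': depth becomes 1
  Position 13 ')': depth becomes 0
Maximum depth reached: 6

6


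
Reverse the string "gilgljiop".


Input: gilgljiop
Reading characters right to left:
  Position 8: 'p'
  Position 7: 'o'
  Position 6: 'i'
  Position 5: 'j'
  Position 4: 'l'
  Position 3: 'g'
  Position 2: 'l'
  Position 1: 'i'
  Position 0: 'g'
Reversed: poijlglig

poijlglig


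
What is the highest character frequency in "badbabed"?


Input: badbabed
Character counts:
  'a': 2
  'b': 3
  'd': 2
  'e': 1
Maximum frequency: 3

3


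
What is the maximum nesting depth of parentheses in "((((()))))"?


Input: "((((()))))"
Tracking depth:
  Position 0 '(': depth becomes 1
  Position 1 '(': depth becomes 2
  Position 2 '(': depth becomes 3
  Position 3 '(': depth becomes 4
  Position 4 '(': depth becomes 5
  Position 5 ')': depth becomes 4
  Position 6 ')': depth becomes 3
  Position 7 ')': depth becomes 2
  Position 8 ')': depth becomes 1
  Position 9 ')': depth becomes 0
Maximum depth reached: 5

5


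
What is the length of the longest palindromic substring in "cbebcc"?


Input: "cbebcc"
Checking substrings for palindromes:
  [0:5] "cbebc" (len 5) => palindrome
  [1:4] "beb" (len 3) => palindrome
  [4:6] "cc" (len 2) => palindrome
Longest palindromic substring: "cbebc" with length 5

5


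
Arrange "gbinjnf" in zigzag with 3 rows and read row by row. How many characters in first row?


Zigzag "gbinjnf" into 3 rows:
Placing characters:
  'g' => row 0
  'b' => row 1
  'i' => row 2
  'n' => row 1
  'j' => row 0
  'n' => row 1
  'f' => row 2
Rows:
  Row 0: "gj"
  Row 1: "bnn"
  Row 2: "if"
First row length: 2

2


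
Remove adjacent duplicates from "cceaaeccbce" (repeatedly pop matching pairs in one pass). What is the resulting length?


Input: cceaaeccbce
Stack-based adjacent duplicate removal:
  Read 'c': push. Stack: c
  Read 'c': matches stack top 'c' => pop. Stack: (empty)
  Read 'e': push. Stack: e
  Read 'a': push. Stack: ea
  Read 'a': matches stack top 'a' => pop. Stack: e
  Read 'e': matches stack top 'e' => pop. Stack: (empty)
  Read 'c': push. Stack: c
  Read 'c': matches stack top 'c' => pop. Stack: (empty)
  Read 'b': push. Stack: b
  Read 'c': push. Stack: bc
  Read 'e': push. Stack: bce
Final stack: "bce" (length 3)

3


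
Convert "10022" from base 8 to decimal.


Input: "10022" in base 8
Positional expansion:
  Digit '1' (value 1) x 8^4 = 4096
  Digit '0' (value 0) x 8^3 = 0
  Digit '0' (value 0) x 8^2 = 0
  Digit '2' (value 2) x 8^1 = 16
  Digit '2' (value 2) x 8^0 = 2
Sum = 4114

4114


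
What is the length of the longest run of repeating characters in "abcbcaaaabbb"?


Input: "abcbcaaaabbb"
Scanning for longest run:
  Position 1 ('b'): new char, reset run to 1
  Position 2 ('c'): new char, reset run to 1
  Position 3 ('b'): new char, reset run to 1
  Position 4 ('c'): new char, reset run to 1
  Position 5 ('a'): new char, reset run to 1
  Position 6 ('a'): continues run of 'a', length=2
  Position 7 ('a'): continues run of 'a', length=3
  Position 8 ('a'): continues run of 'a', length=4
  Position 9 ('b'): new char, reset run to 1
  Position 10 ('b'): continues run of 'b', length=2
  Position 11 ('b'): continues run of 'b', length=3
Longest run: 'a' with length 4

4


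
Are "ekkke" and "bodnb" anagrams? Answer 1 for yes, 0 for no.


Strings: "ekkke", "bodnb"
Sorted first:  eekkk
Sorted second: bbdno
Differ at position 0: 'e' vs 'b' => not anagrams

0


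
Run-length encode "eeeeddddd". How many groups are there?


Input: eeeeddddd
Scanning for consecutive runs:
  Group 1: 'e' x 4 (positions 0-3)
  Group 2: 'd' x 5 (positions 4-8)
Total groups: 2

2


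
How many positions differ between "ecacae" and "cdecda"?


Comparing "ecacae" and "cdecda" position by position:
  Position 0: 'e' vs 'c' => DIFFER
  Position 1: 'c' vs 'd' => DIFFER
  Position 2: 'a' vs 'e' => DIFFER
  Position 3: 'c' vs 'c' => same
  Position 4: 'a' vs 'd' => DIFFER
  Position 5: 'e' vs 'a' => DIFFER
Positions that differ: 5

5


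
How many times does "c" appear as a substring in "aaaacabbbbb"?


Searching for "c" in "aaaacabbbbb"
Scanning each position:
  Position 0: "a" => no
  Position 1: "a" => no
  Position 2: "a" => no
  Position 3: "a" => no
  Position 4: "c" => MATCH
  Position 5: "a" => no
  Position 6: "b" => no
  Position 7: "b" => no
  Position 8: "b" => no
  Position 9: "b" => no
  Position 10: "b" => no
Total occurrences: 1

1


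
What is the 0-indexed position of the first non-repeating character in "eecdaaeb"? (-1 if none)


Input: eecdaaeb
Character frequencies:
  'a': 2
  'b': 1
  'c': 1
  'd': 1
  'e': 3
Scanning left to right for freq == 1:
  Position 0 ('e'): freq=3, skip
  Position 1 ('e'): freq=3, skip
  Position 2 ('c'): unique! => answer = 2

2


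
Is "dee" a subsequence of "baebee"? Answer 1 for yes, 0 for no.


Check if "dee" is a subsequence of "baebee"
Greedy scan:
  Position 0 ('b'): no match needed
  Position 1 ('a'): no match needed
  Position 2 ('e'): no match needed
  Position 3 ('b'): no match needed
  Position 4 ('e'): no match needed
  Position 5 ('e'): no match needed
Only matched 0/3 characters => not a subsequence

0


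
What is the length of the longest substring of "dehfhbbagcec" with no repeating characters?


Input: "dehfhbbagcec"
Sliding window (track last position of each char):
  Position 0 ('d'): window [0,0] length 1 -- new best
  Position 1 ('e'): window [0,1] length 2 -- new best
  Position 2 ('h'): window [0,2] length 3 -- new best
  Position 3 ('f'): window [0,3] length 4 -- new best
  Position 4 ('h'): repeat (last at 2), move window start to 3
  Position 4 ('h'): window [3,4] length 2
  Position 5 ('b'): window [3,5] length 3
  Position 6 ('b'): repeat (last at 5), move window start to 6
  Position 6 ('b'): window [6,6] length 1
  Position 7 ('a'): window [6,7] length 2
  Position 8 ('g'): window [6,8] length 3
  Position 9 ('c'): window [6,9] length 4
  Position 10 ('e'): window [6,10] length 5 -- new best
  Position 11 ('c'): repeat (last at 9), move window start to 10
  Position 11 ('c'): window [10,11] length 2
Longest substring with no repeats: "bagce" with length 5

5


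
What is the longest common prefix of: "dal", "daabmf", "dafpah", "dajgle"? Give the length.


Words: dal, daabmf, dafpah, dajgle
  Position 0: all 'd' => match
  Position 1: all 'a' => match
  Position 2: ('l', 'a', 'f', 'j') => mismatch, stop
LCP = "da" (length 2)

2


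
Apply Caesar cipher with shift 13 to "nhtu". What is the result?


Caesar cipher: shift "nhtu" by 13
  'n' (pos 13) + 13 = pos 0 = 'a'
  'h' (pos 7) + 13 = pos 20 = 'u'
  't' (pos 19) + 13 = pos 6 = 'g'
  'u' (pos 20) + 13 = pos 7 = 'h'
Result: augh

augh


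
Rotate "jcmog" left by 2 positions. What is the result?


Input: "jcmog", rotate left by 2
First 2 characters: "jc"
Remaining characters: "mog"
Concatenate remaining + first: "mog" + "jc" = "mogjc"

mogjc


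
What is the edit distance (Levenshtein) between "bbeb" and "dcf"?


Computing edit distance: "bbeb" -> "dcf"
DP table:
           d    c    f
      0    1    2    3
  b   1    1    2    3
  b   2    2    2    3
  e   3    3    3    3
  b   4    4    4    4
Edit distance = dp[4][3] = 4

4


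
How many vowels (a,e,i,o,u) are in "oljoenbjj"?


Input: oljoenbjj
Checking each character:
  'o' at position 0: vowel (running total: 1)
  'l' at position 1: consonant
  'j' at position 2: consonant
  'o' at position 3: vowel (running total: 2)
  'e' at position 4: vowel (running total: 3)
  'n' at position 5: consonant
  'b' at position 6: consonant
  'j' at position 7: consonant
  'j' at position 8: consonant
Total vowels: 3

3


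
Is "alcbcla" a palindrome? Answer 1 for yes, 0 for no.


Input: alcbcla
Reversed: alcbcla
  Compare pos 0 ('a') with pos 6 ('a'): match
  Compare pos 1 ('l') with pos 5 ('l'): match
  Compare pos 2 ('c') with pos 4 ('c'): match
Result: palindrome

1


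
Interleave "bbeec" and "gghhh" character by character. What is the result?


Interleaving "bbeec" and "gghhh":
  Position 0: 'b' from first, 'g' from second => "bg"
  Position 1: 'b' from first, 'g' from second => "bg"
  Position 2: 'e' from first, 'h' from second => "eh"
  Position 3: 'e' from first, 'h' from second => "eh"
  Position 4: 'c' from first, 'h' from second => "ch"
Result: bgbgehehch

bgbgehehch


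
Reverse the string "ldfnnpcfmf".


Input: ldfnnpcfmf
Reading characters right to left:
  Position 9: 'f'
  Position 8: 'm'
  Position 7: 'f'
  Position 6: 'c'
  Position 5: 'p'
  Position 4: 'n'
  Position 3: 'n'
  Position 2: 'f'
  Position 1: 'd'
  Position 0: 'l'
Reversed: fmfcpnnfdl

fmfcpnnfdl


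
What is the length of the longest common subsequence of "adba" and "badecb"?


LCS of "adba" and "badecb"
DP table:
           b    a    d    e    c    b
      0    0    0    0    0    0    0
  a   0    0    1    1    1    1    1
  d   0    0    1    2    2    2    2
  b   0    1    1    2    2    2    3
  a   0    1    2    2    2    2    3
LCS length = dp[4][6] = 3

3


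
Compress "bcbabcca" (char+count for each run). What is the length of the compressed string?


Input: bcbabcca
Runs:
  'b' x 1 => "b1"
  'c' x 1 => "c1"
  'b' x 1 => "b1"
  'a' x 1 => "a1"
  'b' x 1 => "b1"
  'c' x 2 => "c2"
  'a' x 1 => "a1"
Compressed: "b1c1b1a1b1c2a1"
Compressed length: 14

14


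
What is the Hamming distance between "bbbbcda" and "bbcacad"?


Comparing "bbbbcda" and "bbcacad" position by position:
  Position 0: 'b' vs 'b' => same
  Position 1: 'b' vs 'b' => same
  Position 2: 'b' vs 'c' => differ
  Position 3: 'b' vs 'a' => differ
  Position 4: 'c' vs 'c' => same
  Position 5: 'd' vs 'a' => differ
  Position 6: 'a' vs 'd' => differ
Total differences (Hamming distance): 4

4


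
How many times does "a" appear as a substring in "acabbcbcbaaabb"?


Searching for "a" in "acabbcbcbaaabb"
Scanning each position:
  Position 0: "a" => MATCH
  Position 1: "c" => no
  Position 2: "a" => MATCH
  Position 3: "b" => no
  Position 4: "b" => no
  Position 5: "c" => no
  Position 6: "b" => no
  Position 7: "c" => no
  Position 8: "b" => no
  Position 9: "a" => MATCH
  Position 10: "a" => MATCH
  Position 11: "a" => MATCH
  Position 12: "b" => no
  Position 13: "b" => no
Total occurrences: 5

5


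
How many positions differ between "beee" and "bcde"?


Comparing "beee" and "bcde" position by position:
  Position 0: 'b' vs 'b' => same
  Position 1: 'e' vs 'c' => DIFFER
  Position 2: 'e' vs 'd' => DIFFER
  Position 3: 'e' vs 'e' => same
Positions that differ: 2

2


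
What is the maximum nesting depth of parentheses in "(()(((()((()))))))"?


Input: "(()(((()((()))))))"
Tracking depth:
  Position 0 '(': depth becomes 1
  Position 1 '(': depth becomes 2
  Position 2 ')': depth becomes 1
  Position 3 '(': depth becomes 2
  Position 4 '(': depth becomes 3
  Position 5 '(': depth becomes 4
  Position 6 '(': depth becomes 5
  Position 7 ')': depth becomes 4
  Position 8 '(': depth becomes 5
  Position 9 '(': depth becomes 6
  Position 10 '(': depth becomes 7
  Position 11 ')': depth becomes 6
  Position 12 ')': depth becomes 5
  Position 13 ')': depth becomes 4
  Position 14 ')': depth becomes 3
  Position 15 ')': depth becomes 2
  Position 16 ')': depth becomes 1
  Position 17 ')': depth becomes 0
Maximum depth reached: 7

7


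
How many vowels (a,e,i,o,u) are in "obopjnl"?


Input: obopjnl
Checking each character:
  'o' at position 0: vowel (running total: 1)
  'b' at position 1: consonant
  'o' at position 2: vowel (running total: 2)
  'p' at position 3: consonant
  'j' at position 4: consonant
  'n' at position 5: consonant
  'l' at position 6: consonant
Total vowels: 2

2


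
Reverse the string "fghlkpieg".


Input: fghlkpieg
Reading characters right to left:
  Position 8: 'g'
  Position 7: 'e'
  Position 6: 'i'
  Position 5: 'p'
  Position 4: 'k'
  Position 3: 'l'
  Position 2: 'h'
  Position 1: 'g'
  Position 0: 'f'
Reversed: geipklhgf

geipklhgf


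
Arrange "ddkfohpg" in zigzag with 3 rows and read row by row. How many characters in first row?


Zigzag "ddkfohpg" into 3 rows:
Placing characters:
  'd' => row 0
  'd' => row 1
  'k' => row 2
  'f' => row 1
  'o' => row 0
  'h' => row 1
  'p' => row 2
  'g' => row 1
Rows:
  Row 0: "do"
  Row 1: "dfhg"
  Row 2: "kp"
First row length: 2

2


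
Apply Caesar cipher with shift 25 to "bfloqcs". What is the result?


Caesar cipher: shift "bfloqcs" by 25
  'b' (pos 1) + 25 = pos 0 = 'a'
  'f' (pos 5) + 25 = pos 4 = 'e'
  'l' (pos 11) + 25 = pos 10 = 'k'
  'o' (pos 14) + 25 = pos 13 = 'n'
  'q' (pos 16) + 25 = pos 15 = 'p'
  'c' (pos 2) + 25 = pos 1 = 'b'
  's' (pos 18) + 25 = pos 17 = 'r'
Result: aeknpbr

aeknpbr


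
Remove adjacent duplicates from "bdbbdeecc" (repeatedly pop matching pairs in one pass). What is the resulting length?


Input: bdbbdeecc
Stack-based adjacent duplicate removal:
  Read 'b': push. Stack: b
  Read 'd': push. Stack: bd
  Read 'b': push. Stack: bdb
  Read 'b': matches stack top 'b' => pop. Stack: bd
  Read 'd': matches stack top 'd' => pop. Stack: b
  Read 'e': push. Stack: be
  Read 'e': matches stack top 'e' => pop. Stack: b
  Read 'c': push. Stack: bc
  Read 'c': matches stack top 'c' => pop. Stack: b
Final stack: "b" (length 1)

1


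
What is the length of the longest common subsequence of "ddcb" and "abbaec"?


LCS of "ddcb" and "abbaec"
DP table:
           a    b    b    a    e    c
      0    0    0    0    0    0    0
  d   0    0    0    0    0    0    0
  d   0    0    0    0    0    0    0
  c   0    0    0    0    0    0    1
  b   0    0    1    1    1    1    1
LCS length = dp[4][6] = 1

1


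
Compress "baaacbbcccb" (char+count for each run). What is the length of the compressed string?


Input: baaacbbcccb
Runs:
  'b' x 1 => "b1"
  'a' x 3 => "a3"
  'c' x 1 => "c1"
  'b' x 2 => "b2"
  'c' x 3 => "c3"
  'b' x 1 => "b1"
Compressed: "b1a3c1b2c3b1"
Compressed length: 12

12


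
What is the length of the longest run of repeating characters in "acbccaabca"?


Input: "acbccaabca"
Scanning for longest run:
  Position 1 ('c'): new char, reset run to 1
  Position 2 ('b'): new char, reset run to 1
  Position 3 ('c'): new char, reset run to 1
  Position 4 ('c'): continues run of 'c', length=2
  Position 5 ('a'): new char, reset run to 1
  Position 6 ('a'): continues run of 'a', length=2
  Position 7 ('b'): new char, reset run to 1
  Position 8 ('c'): new char, reset run to 1
  Position 9 ('a'): new char, reset run to 1
Longest run: 'c' with length 2

2


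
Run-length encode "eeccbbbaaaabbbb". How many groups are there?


Input: eeccbbbaaaabbbb
Scanning for consecutive runs:
  Group 1: 'e' x 2 (positions 0-1)
  Group 2: 'c' x 2 (positions 2-3)
  Group 3: 'b' x 3 (positions 4-6)
  Group 4: 'a' x 4 (positions 7-10)
  Group 5: 'b' x 4 (positions 11-14)
Total groups: 5

5


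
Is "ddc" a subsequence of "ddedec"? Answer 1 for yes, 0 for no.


Check if "ddc" is a subsequence of "ddedec"
Greedy scan:
  Position 0 ('d'): matches sub[0] = 'd'
  Position 1 ('d'): matches sub[1] = 'd'
  Position 2 ('e'): no match needed
  Position 3 ('d'): no match needed
  Position 4 ('e'): no match needed
  Position 5 ('c'): matches sub[2] = 'c'
All 3 characters matched => is a subsequence

1


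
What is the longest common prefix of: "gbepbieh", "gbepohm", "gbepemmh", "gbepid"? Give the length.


Words: gbepbieh, gbepohm, gbepemmh, gbepid
  Position 0: all 'g' => match
  Position 1: all 'b' => match
  Position 2: all 'e' => match
  Position 3: all 'p' => match
  Position 4: ('b', 'o', 'e', 'i') => mismatch, stop
LCP = "gbep" (length 4)

4


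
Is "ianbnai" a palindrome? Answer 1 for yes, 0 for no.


Input: ianbnai
Reversed: ianbnai
  Compare pos 0 ('i') with pos 6 ('i'): match
  Compare pos 1 ('a') with pos 5 ('a'): match
  Compare pos 2 ('n') with pos 4 ('n'): match
Result: palindrome

1


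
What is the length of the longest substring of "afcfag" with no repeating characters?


Input: "afcfag"
Sliding window (track last position of each char):
  Position 0 ('a'): window [0,0] length 1 -- new best
  Position 1 ('f'): window [0,1] length 2 -- new best
  Position 2 ('c'): window [0,2] length 3 -- new best
  Position 3 ('f'): repeat (last at 1), move window start to 2
  Position 3 ('f'): window [2,3] length 2
  Position 4 ('a'): window [2,4] length 3
  Position 5 ('g'): window [2,5] length 4 -- new best
Longest substring with no repeats: "cfag" with length 4

4


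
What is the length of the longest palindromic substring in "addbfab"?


Input: "addbfab"
Checking substrings for palindromes:
  [1:3] "dd" (len 2) => palindrome
Longest palindromic substring: "dd" with length 2

2


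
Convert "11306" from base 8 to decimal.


Input: "11306" in base 8
Positional expansion:
  Digit '1' (value 1) x 8^4 = 4096
  Digit '1' (value 1) x 8^3 = 512
  Digit '3' (value 3) x 8^2 = 192
  Digit '0' (value 0) x 8^1 = 0
  Digit '6' (value 6) x 8^0 = 6
Sum = 4806

4806


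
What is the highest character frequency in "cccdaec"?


Input: cccdaec
Character counts:
  'a': 1
  'c': 4
  'd': 1
  'e': 1
Maximum frequency: 4

4


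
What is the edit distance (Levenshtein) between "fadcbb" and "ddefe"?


Computing edit distance: "fadcbb" -> "ddefe"
DP table:
           d    d    e    f    e
      0    1    2    3    4    5
  f   1    1    2    3    3    4
  a   2    2    2    3    4    4
  d   3    2    2    3    4    5
  c   4    3    3    3    4    5
  b   5    4    4    4    4    5
  b   6    5    5    5    5    5
Edit distance = dp[6][5] = 5

5


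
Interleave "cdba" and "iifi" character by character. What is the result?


Interleaving "cdba" and "iifi":
  Position 0: 'c' from first, 'i' from second => "ci"
  Position 1: 'd' from first, 'i' from second => "di"
  Position 2: 'b' from first, 'f' from second => "bf"
  Position 3: 'a' from first, 'i' from second => "ai"
Result: cidibfai

cidibfai


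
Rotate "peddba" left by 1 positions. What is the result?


Input: "peddba", rotate left by 1
First 1 characters: "p"
Remaining characters: "eddba"
Concatenate remaining + first: "eddba" + "p" = "eddbap"

eddbap


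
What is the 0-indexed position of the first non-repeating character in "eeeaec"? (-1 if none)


Input: eeeaec
Character frequencies:
  'a': 1
  'c': 1
  'e': 4
Scanning left to right for freq == 1:
  Position 0 ('e'): freq=4, skip
  Position 1 ('e'): freq=4, skip
  Position 2 ('e'): freq=4, skip
  Position 3 ('a'): unique! => answer = 3

3


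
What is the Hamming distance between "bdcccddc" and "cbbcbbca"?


Comparing "bdcccddc" and "cbbcbbca" position by position:
  Position 0: 'b' vs 'c' => differ
  Position 1: 'd' vs 'b' => differ
  Position 2: 'c' vs 'b' => differ
  Position 3: 'c' vs 'c' => same
  Position 4: 'c' vs 'b' => differ
  Position 5: 'd' vs 'b' => differ
  Position 6: 'd' vs 'c' => differ
  Position 7: 'c' vs 'a' => differ
Total differences (Hamming distance): 7

7


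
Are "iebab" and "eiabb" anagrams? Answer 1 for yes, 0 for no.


Strings: "iebab", "eiabb"
Sorted first:  abbei
Sorted second: abbei
Sorted forms match => anagrams

1


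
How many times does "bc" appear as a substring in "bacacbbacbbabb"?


Searching for "bc" in "bacacbbacbbabb"
Scanning each position:
  Position 0: "ba" => no
  Position 1: "ac" => no
  Position 2: "ca" => no
  Position 3: "ac" => no
  Position 4: "cb" => no
  Position 5: "bb" => no
  Position 6: "ba" => no
  Position 7: "ac" => no
  Position 8: "cb" => no
  Position 9: "bb" => no
  Position 10: "ba" => no
  Position 11: "ab" => no
  Position 12: "bb" => no
Total occurrences: 0

0


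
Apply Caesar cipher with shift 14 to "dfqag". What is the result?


Caesar cipher: shift "dfqag" by 14
  'd' (pos 3) + 14 = pos 17 = 'r'
  'f' (pos 5) + 14 = pos 19 = 't'
  'q' (pos 16) + 14 = pos 4 = 'e'
  'a' (pos 0) + 14 = pos 14 = 'o'
  'g' (pos 6) + 14 = pos 20 = 'u'
Result: rteou

rteou


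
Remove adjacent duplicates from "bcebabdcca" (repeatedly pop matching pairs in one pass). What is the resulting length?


Input: bcebabdcca
Stack-based adjacent duplicate removal:
  Read 'b': push. Stack: b
  Read 'c': push. Stack: bc
  Read 'e': push. Stack: bce
  Read 'b': push. Stack: bceb
  Read 'a': push. Stack: bceba
  Read 'b': push. Stack: bcebab
  Read 'd': push. Stack: bcebabd
  Read 'c': push. Stack: bcebabdc
  Read 'c': matches stack top 'c' => pop. Stack: bcebabd
  Read 'a': push. Stack: bcebabda
Final stack: "bcebabda" (length 8)

8


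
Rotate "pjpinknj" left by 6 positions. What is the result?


Input: "pjpinknj", rotate left by 6
First 6 characters: "pjpink"
Remaining characters: "nj"
Concatenate remaining + first: "nj" + "pjpink" = "njpjpink"

njpjpink


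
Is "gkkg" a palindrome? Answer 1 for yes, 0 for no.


Input: gkkg
Reversed: gkkg
  Compare pos 0 ('g') with pos 3 ('g'): match
  Compare pos 1 ('k') with pos 2 ('k'): match
Result: palindrome

1


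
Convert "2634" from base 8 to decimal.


Input: "2634" in base 8
Positional expansion:
  Digit '2' (value 2) x 8^3 = 1024
  Digit '6' (value 6) x 8^2 = 384
  Digit '3' (value 3) x 8^1 = 24
  Digit '4' (value 4) x 8^0 = 4
Sum = 1436

1436


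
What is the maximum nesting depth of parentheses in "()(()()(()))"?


Input: "()(()()(()))"
Tracking depth:
  Position 0 '(': depth becomes 1
  Position 1 ')': depth becomes 0
  Position 2 '(': depth becomes 1
  Position 3 '(': depth becomes 2
  Position 4 ')': depth becomes 1
  Position 5 '(': depth becomes 2
  Position 6 ')': depth becomes 1
  Position 7 '(': depth becomes 2
  Position 8 '(': depth becomes 3
  Position 9 ')': depth becomes 2
  Position 10 ')': depth becomes 1
  Position 11 ')': depth becomes 0
Maximum depth reached: 3

3


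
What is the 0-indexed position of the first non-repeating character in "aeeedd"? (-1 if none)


Input: aeeedd
Character frequencies:
  'a': 1
  'd': 2
  'e': 3
Scanning left to right for freq == 1:
  Position 0 ('a'): unique! => answer = 0

0


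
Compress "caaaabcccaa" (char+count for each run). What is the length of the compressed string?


Input: caaaabcccaa
Runs:
  'c' x 1 => "c1"
  'a' x 4 => "a4"
  'b' x 1 => "b1"
  'c' x 3 => "c3"
  'a' x 2 => "a2"
Compressed: "c1a4b1c3a2"
Compressed length: 10

10


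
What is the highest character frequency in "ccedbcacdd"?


Input: ccedbcacdd
Character counts:
  'a': 1
  'b': 1
  'c': 4
  'd': 3
  'e': 1
Maximum frequency: 4

4


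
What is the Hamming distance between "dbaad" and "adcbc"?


Comparing "dbaad" and "adcbc" position by position:
  Position 0: 'd' vs 'a' => differ
  Position 1: 'b' vs 'd' => differ
  Position 2: 'a' vs 'c' => differ
  Position 3: 'a' vs 'b' => differ
  Position 4: 'd' vs 'c' => differ
Total differences (Hamming distance): 5

5


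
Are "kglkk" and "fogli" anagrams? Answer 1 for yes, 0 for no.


Strings: "kglkk", "fogli"
Sorted first:  gkkkl
Sorted second: fgilo
Differ at position 0: 'g' vs 'f' => not anagrams

0


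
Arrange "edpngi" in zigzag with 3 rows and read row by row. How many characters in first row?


Zigzag "edpngi" into 3 rows:
Placing characters:
  'e' => row 0
  'd' => row 1
  'p' => row 2
  'n' => row 1
  'g' => row 0
  'i' => row 1
Rows:
  Row 0: "eg"
  Row 1: "dni"
  Row 2: "p"
First row length: 2

2


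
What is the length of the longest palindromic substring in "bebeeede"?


Input: "bebeeede"
Checking substrings for palindromes:
  [0:3] "beb" (len 3) => palindrome
  [1:4] "ebe" (len 3) => palindrome
  [3:6] "eee" (len 3) => palindrome
  [5:8] "ede" (len 3) => palindrome
  [3:5] "ee" (len 2) => palindrome
  [4:6] "ee" (len 2) => palindrome
Longest palindromic substring: "beb" with length 3

3


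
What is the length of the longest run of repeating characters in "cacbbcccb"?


Input: "cacbbcccb"
Scanning for longest run:
  Position 1 ('a'): new char, reset run to 1
  Position 2 ('c'): new char, reset run to 1
  Position 3 ('b'): new char, reset run to 1
  Position 4 ('b'): continues run of 'b', length=2
  Position 5 ('c'): new char, reset run to 1
  Position 6 ('c'): continues run of 'c', length=2
  Position 7 ('c'): continues run of 'c', length=3
  Position 8 ('b'): new char, reset run to 1
Longest run: 'c' with length 3

3


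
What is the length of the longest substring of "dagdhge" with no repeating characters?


Input: "dagdhge"
Sliding window (track last position of each char):
  Position 0 ('d'): window [0,0] length 1 -- new best
  Position 1 ('a'): window [0,1] length 2 -- new best
  Position 2 ('g'): window [0,2] length 3 -- new best
  Position 3 ('d'): repeat (last at 0), move window start to 1
  Position 3 ('d'): window [1,3] length 3
  Position 4 ('h'): window [1,4] length 4 -- new best
  Position 5 ('g'): repeat (last at 2), move window start to 3
  Position 5 ('g'): window [3,5] length 3
  Position 6 ('e'): window [3,6] length 4
Longest substring with no repeats: "agdh" with length 4

4


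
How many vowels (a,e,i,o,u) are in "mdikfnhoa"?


Input: mdikfnhoa
Checking each character:
  'm' at position 0: consonant
  'd' at position 1: consonant
  'i' at position 2: vowel (running total: 1)
  'k' at position 3: consonant
  'f' at position 4: consonant
  'n' at position 5: consonant
  'h' at position 6: consonant
  'o' at position 7: vowel (running total: 2)
  'a' at position 8: vowel (running total: 3)
Total vowels: 3

3
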